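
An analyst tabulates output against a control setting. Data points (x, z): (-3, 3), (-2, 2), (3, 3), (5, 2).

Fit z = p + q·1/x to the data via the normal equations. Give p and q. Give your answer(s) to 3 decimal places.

p = 2.523, q = 0.306

Compute the Gram sums: Σ1 = 4, Σ1/x = -3/10, Σ1/x·1/x = 461/900.
Right-hand side: Σz = 10, Σ1/x·z = -3/5.
MᵀM·[p, q]ᵀ = Mᵀz becomes [[4, -3/10]; [-3/10, 461/900]]·[p, q]ᵀ = [10, -3/5]ᵀ.
Determinant 4·(461/900) − (-3/10)² = 1763/900.
p = (10·(461/900) − (-3/10)·(-3/5))/(1763/900) = 4448/1763; q = (4·(-3/5) − (-3/10)·10)/(1763/900) = 540/1763.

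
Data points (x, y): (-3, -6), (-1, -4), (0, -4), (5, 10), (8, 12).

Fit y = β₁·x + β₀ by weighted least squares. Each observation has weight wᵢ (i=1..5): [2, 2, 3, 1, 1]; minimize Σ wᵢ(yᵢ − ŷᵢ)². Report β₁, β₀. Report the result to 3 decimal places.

Normal-equation sums: Σwᵢ·x·x = 109, Σwᵢ·x = 5, Σwᵢ·1 = 9.
Right-hand side: Σwᵢ·x·y = 190, Σwᵢ·y = -10.
Normal equations: [[109, 5]; [5, 9]]·[β₁, β₀]ᵀ = [190, -10]ᵀ.
Δ = 109·9 − 5² = 956.
β₁ = (190·9 − 5·(-10))/956 = 440/239; β₀ = (109·(-10) − 5·190)/956 = -510/239.

β₁ = 1.841, β₀ = -2.134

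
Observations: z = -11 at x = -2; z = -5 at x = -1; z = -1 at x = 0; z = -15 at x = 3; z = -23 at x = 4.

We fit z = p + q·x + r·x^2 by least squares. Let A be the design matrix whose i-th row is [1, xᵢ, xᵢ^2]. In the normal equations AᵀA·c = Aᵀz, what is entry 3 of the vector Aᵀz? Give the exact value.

Entry 3 ↔ basis x^2, so (Aᵀz)_{3} = Σᵢ (x^2)·zᵢ = (4)·(-11) + (1)·(-5) + (0)·(-1) + (9)·(-15) + (16)·(-23) = -552.

-552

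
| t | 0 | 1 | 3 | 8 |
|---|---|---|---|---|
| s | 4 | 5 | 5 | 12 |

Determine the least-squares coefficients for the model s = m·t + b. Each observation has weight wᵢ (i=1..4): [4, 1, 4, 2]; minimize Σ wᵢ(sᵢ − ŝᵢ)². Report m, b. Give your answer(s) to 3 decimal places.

m = 0.967, b = 3.359

The normal equations are: 165·m + 29·b = 257;  29·m + 11·b = 65.
(Σwᵢ·t·t = 165, Σwᵢ·t = 29, Σwᵢ·1 = 11, Σwᵢ·t·s = 257, Σwᵢ·s = 65.)
det = 165·11 − 29² = 974.
m = (257·11 − 29·65)/974 = 471/487; b = (165·65 − 29·257)/974 = 1636/487.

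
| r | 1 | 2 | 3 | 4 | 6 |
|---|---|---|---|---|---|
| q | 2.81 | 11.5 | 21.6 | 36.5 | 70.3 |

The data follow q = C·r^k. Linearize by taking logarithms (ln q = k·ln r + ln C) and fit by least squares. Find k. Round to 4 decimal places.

k = 1.7896

Linearized form: ln q = k·ln r + ln C. From the 5 transformed points,
Σln r = 4.9698, Σ(ln r)² = 6.8196, Σln q = 14.3983, Σln r·ln q = 17.6755.
Equations: 6.8196·k + 4.9698·ln C = 17.6755;  4.9698·k + 5·ln C = 14.3983.
Δ = 6.8196·5 − (4.9698)² = 9.3990; k = (17.6755·5 − 4.9698·14.3983)/9.3990 = 1.78960, ln C = (6.8196·14.3983 − 4.9698·17.6755)/9.3990 = 1.10087.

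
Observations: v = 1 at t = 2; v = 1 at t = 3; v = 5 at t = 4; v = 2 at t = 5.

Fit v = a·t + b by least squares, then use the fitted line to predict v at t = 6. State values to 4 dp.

v̂ = 4.0000

Setting ∂/∂a … = 0 gives: 54·a + 14·b = 35;  14·a + 4·b = 9.
(Σt·t = 54, Σt = 14, Σ1 = 4, Σt·v = 35, Σv = 9.)
Eliminating b: 4·(row 1) − 14·(row 2) gives 20·a = 4·35 − 14·9 = 14, so a = 7/10.
Then b = (9 − 14·(7/10))/4 = -1/5.
At t = 6: v̂ = (7/10)·(6) + (-1/5)·(1) = 4.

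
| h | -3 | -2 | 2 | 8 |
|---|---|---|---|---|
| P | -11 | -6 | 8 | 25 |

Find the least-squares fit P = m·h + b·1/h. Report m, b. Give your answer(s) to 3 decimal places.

m = 3.118, b = 2.103

With design matrix A, AᵀA = [[81, 4]; [4, 361/576]] and AᵀP = [261, 331/24]ᵀ.
Determinant 81·(361/576) − 4² = 2225/64.
m = (261·(361/576) − 4·(331/24))/(2225/64) = 4163/1335; b = (81·(331/24) − 4·261)/(2225/64) = 936/445.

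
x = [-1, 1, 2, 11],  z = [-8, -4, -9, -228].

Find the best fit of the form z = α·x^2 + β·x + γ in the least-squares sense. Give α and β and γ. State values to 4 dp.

The normal system AᵀA·[α, β, γ]ᵀ = Aᵀz is [[14659, 1339, 127]; [1339, 127, 13]; [127, 13, 4]]·[α, β, γ]ᵀ = [-27636, -2522, -249]ᵀ.
Solving the 3×3 system (Gaussian elimination) gives α = -14284/7113, β = 4121/2371, γ = -29447/7113.

α = -2.0082, β = 1.7381, γ = -4.1399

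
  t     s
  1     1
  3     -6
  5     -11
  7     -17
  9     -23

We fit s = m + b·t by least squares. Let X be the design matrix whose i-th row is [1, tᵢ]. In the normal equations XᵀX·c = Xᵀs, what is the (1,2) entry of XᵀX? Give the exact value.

Row 1 ↔ basis 1, column 2 ↔ basis t, so (XᵀX)_{1,2} = Σᵢ t = (1)·(1) + (1)·(3) + (1)·(5) + (1)·(7) + (1)·(9) = 25.

25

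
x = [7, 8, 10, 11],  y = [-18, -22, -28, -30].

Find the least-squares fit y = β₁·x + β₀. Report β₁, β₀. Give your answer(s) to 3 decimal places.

Normal-equation sums: Σx·x = 334, Σx = 36, Σ1 = 4.
For Mᵀy: Σx·y = -912, Σy = -98.
MᵀM·[β₁, β₀]ᵀ = Mᵀy becomes [[334, 36]; [36, 4]]·[β₁, β₀]ᵀ = [-912, -98]ᵀ.
Eliminating β₀: 4·(row 1) − 36·(row 2) gives 40·β₁ = 4·(-912) − 36·(-98) = -120, so β₁ = -3.
Then β₀ = ((-98) − 36·(-3))/4 = 5/2.

β₁ = -3.000, β₀ = 2.500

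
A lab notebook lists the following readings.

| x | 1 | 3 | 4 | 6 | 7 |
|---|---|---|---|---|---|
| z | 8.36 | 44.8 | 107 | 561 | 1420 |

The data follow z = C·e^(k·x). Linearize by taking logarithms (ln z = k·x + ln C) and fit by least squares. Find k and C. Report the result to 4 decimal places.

With ln zᵢ as the transformed response and xᵢ as the regressor:
Over the data: Σx = 21.0000, Σ(x)² = 111.0000, Σln z = 24.1866, Σx·ln z = 121.0086.
Normal system: [[111.0000, 21.0000]; [21.0000, 5]]·[k, ln C]ᵀ = [121.0086, 24.1866]ᵀ.
Solving (det = 114.0000): k = 0.85196, ln C = 1.25908, so C = exp(1.25908) = 3.52218.

k = 0.8520, C = 3.5222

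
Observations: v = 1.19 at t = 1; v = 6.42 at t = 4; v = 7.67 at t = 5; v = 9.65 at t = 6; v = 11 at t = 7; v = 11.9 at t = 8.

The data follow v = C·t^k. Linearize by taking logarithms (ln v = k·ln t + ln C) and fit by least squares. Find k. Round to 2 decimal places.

k = 1.13

Let Y = ln v. Fitting Y = k·ln t + ln C by least squares:
Sums: Σln t = 8.8128, Σ(ln t)² = 15.8331, Σln v = 11.2121, Σln t·ln v = 19.7344.
Normal system: [[15.8331, 8.8128]; [8.8128, 6]]·[k, ln C]ᵀ = [19.7344, 11.2121]ᵀ.
Solving (det = 17.3327): k = 1.13058, ln C = 0.20807.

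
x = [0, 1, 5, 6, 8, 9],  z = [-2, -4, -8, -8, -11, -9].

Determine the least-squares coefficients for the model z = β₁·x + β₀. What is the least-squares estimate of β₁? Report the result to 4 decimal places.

Setting ∂/∂β₁ … = 0 gives: 207·β₁ + 29·β₀ = -261;  29·β₁ + 6·β₀ = -42.
Determinant 207·6 − 29² = 401.
β₁ = ((-261)·6 − 29·(-42))/401 = -348/401; β₀ = (207·(-42) − 29·(-261))/401 = -1125/401.

β₁ = -0.8678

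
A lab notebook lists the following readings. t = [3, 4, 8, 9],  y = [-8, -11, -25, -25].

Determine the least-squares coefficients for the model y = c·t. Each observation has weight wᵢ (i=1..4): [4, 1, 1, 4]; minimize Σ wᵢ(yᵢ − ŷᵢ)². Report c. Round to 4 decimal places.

The normal system XᵀWX·[c]ᵀ = XᵀWy is [[440]]·[c]ᵀ = [-1240]ᵀ.
Hence c = -1240 / 440 ≈ -2.81818.

c = -2.8182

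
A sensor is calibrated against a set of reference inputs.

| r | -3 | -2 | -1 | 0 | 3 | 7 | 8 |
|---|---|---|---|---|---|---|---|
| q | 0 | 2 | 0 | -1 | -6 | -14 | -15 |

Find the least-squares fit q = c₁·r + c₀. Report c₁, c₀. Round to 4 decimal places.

c₁ = -1.5743, c₀ = -2.1584

Normal-equation sums: Σr·r = 136, Σr = 12, Σ1 = 7.
Right-hand side: Σr·q = -240, Σq = -34.
So AᵀA·[c₁, c₀]ᵀ = Aᵀq: [[136, 12]; [12, 7]]·[c₁, c₀]ᵀ = [-240, -34]ᵀ.
Δ = 136·7 − 12² = 808.
c₁ = ((-240)·7 − 12·(-34))/808 = -159/101; c₀ = (136·(-34) − 12·(-240))/808 = -218/101.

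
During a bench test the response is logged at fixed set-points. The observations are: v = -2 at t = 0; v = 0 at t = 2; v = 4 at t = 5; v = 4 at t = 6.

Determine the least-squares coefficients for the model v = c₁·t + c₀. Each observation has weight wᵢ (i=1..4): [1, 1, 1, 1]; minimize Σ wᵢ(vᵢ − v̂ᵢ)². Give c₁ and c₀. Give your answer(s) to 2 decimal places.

c₁ = 1.08, c₀ = -2.00

Entries of XᵀWX: Σwᵢ·t·t = 65, Σwᵢ·t = 13, Σwᵢ·1 = 4.
Moment sums: Σwᵢ·t·v = 44, Σwᵢ·v = 6.
Δ = 65·4 − 13² = 91.
c₁ = (44·4 − 13·6)/91 = 14/13; c₀ = (65·6 − 13·44)/91 = -2.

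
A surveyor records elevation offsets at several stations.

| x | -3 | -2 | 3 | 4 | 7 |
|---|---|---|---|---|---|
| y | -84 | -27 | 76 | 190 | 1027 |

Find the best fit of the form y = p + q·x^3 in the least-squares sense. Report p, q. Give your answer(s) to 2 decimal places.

p = -3.31, q = 3.00

Sums needed: Σ1 = 5, Σx^3 = 399, Σx^3·x^3 = 123267.
For Aᵀy: Σy = 1182, Σx^3·y = 368957.
So AᵀA·[p, q]ᵀ = Aᵀy: [[5, 399]; [399, 123267]]·[p, q]ᵀ = [1182, 368957]ᵀ.
det = 5·123267 − 399² = 457134.
p = (1182·123267 − 399·368957)/457134 = -504083/152378; q = (5·368957 − 399·1182)/457134 = 1373167/457134.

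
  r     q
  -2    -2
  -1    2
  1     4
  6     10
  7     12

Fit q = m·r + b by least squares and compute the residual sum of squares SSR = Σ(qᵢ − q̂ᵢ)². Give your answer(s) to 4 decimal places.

SSR = 3.8802

The normal equations are: 91·m + 11·b = 150;  11·m + 5·b = 26.
Δ = 91·5 − 11² = 334.
m = (150·5 − 11·26)/334 = 232/167; b = (91·26 − 11·150)/334 = 358/167.
Residuals: -228/167, 208/167, 78/167, -80/167, 22/167; SSR = 648/167.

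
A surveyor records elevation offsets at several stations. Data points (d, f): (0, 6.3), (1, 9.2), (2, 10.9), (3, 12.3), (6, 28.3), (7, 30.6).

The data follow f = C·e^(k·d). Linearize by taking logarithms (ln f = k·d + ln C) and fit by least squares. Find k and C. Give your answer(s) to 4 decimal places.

With ln fᵢ as the transformed response and dᵢ as the regressor:
Over the data: Σd = 19.0000, Σ(d)² = 99.0000, Σln f = 15.7220, Σd·ln f = 58.5297.
Normal system: [[99.0000, 19.0000]; [19.0000, 6]]·[k, ln C]ᵀ = [58.5297, 15.7220]ᵀ.
Δ = 99.0000·6 − (19.0000)² = 233.0000; k = (58.5297·6 − 19.0000·15.7220)/233.0000 = 0.22515, ln C = (99.0000·15.7220 − 19.0000·58.5297)/233.0000 = 1.90735, so C = exp(1.90735) = 6.73519.

k = 0.2252, C = 6.7352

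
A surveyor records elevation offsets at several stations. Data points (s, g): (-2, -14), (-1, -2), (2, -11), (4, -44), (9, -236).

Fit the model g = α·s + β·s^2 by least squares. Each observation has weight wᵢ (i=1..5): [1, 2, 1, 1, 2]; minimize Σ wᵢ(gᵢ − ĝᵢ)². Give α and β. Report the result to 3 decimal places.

α = 0.664, β = -2.986

With design matrix X, XᵀWX = [[188, 1520]; [1520, 13412]] and XᵀWg = [-4414, -39040]ᵀ.
det = 188·13412 − 1520² = 211056.
α = ((-4414)·13412 − 1520·(-39040))/211056 = 5843/8794; β = (188·(-39040) − 1520·(-4414))/211056 = -13130/4397.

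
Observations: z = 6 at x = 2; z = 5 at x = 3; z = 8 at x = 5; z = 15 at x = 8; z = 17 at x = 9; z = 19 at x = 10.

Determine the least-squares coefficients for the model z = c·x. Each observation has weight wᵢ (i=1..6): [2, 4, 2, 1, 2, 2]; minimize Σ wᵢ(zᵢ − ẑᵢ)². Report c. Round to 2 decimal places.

c = 1.87

Setting ∂/∂c … = 0 gives: 520·c = 970.
c = 970/520 = 1.86538.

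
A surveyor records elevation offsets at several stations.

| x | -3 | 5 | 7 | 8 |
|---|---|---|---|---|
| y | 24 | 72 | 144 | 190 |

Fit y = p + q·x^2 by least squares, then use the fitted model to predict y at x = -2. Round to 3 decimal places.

ŷ = 8.754

AᵀA·[p, q]ᵀ = Aᵀy reads: 4·p + 147·q = 430;  147·p + 7203·q = 21232.
Eliminating q: 7203·(row 1) − 147·(row 2) gives 7203·p = 7203·430 − 147·21232 = -23814, so p = -162/49.
Then q = (21232 − 147·(-162/49))/7203 = 21718/7203.
At x = -2: ŷ = (-162/49)·(1) + (21718/7203)·(4) = 63058/7203.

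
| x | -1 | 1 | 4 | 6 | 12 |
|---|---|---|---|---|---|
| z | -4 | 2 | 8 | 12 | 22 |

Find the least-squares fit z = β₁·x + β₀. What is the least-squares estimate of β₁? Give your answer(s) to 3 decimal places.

β₁ = 1.957

Forming MᵀM = [[198, 22]; [22, 5]] and Mᵀz = [374, 40]ᵀ gives MᵀM·[β₁, β₀]ᵀ = Mᵀz.
Eliminating β₀: 5·(row 1) − 22·(row 2) gives 506·β₁ = 5·374 − 22·40 = 990, so β₁ = 45/23.
Then β₀ = (40 − 22·(45/23))/5 = -14/23.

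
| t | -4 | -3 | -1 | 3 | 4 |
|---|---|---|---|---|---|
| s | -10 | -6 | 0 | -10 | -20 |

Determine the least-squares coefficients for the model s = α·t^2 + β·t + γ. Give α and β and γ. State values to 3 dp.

Compute the Gram sums: Σt^2·t^2 = 675, Σt^2·t = -1, Σt^2 = 51, Σt·t = 51, Σt = -1, Σ1 = 5.
For Mᵀs: Σt^2·s = -624, Σt·s = -52, Σs = -46.
Normal equations: [[675, -1, 51]; [-1, 51, -1]; [51, -1, 5]]·[α, β, γ]ᵀ = [-624, -52, -46]ᵀ.
Solving the 3×3 system (Gaussian elimination) gives α = -351/374, β = -387/374, γ = 31/187.

α = -0.939, β = -1.035, γ = 0.166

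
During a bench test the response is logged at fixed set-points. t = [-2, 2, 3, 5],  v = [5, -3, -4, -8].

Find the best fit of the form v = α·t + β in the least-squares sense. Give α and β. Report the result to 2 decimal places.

α = -1.85, β = 1.19

From the data, Σt·t = 42, Σt = 8, Σ1 = 4.
Moment sums: Σt·v = -68, Σv = -10.
Normal equations: [[42, 8]; [8, 4]]·[α, β]ᵀ = [-68, -10]ᵀ.
Determinant 42·4 − 8² = 104.
α = ((-68)·4 − 8·(-10))/104 = -24/13; β = (42·(-10) − 8·(-68))/104 = 31/26.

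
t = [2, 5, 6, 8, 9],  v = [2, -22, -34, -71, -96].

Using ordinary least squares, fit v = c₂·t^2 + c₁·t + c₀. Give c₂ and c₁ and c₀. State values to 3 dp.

Entries of AᵀA: Σt^2·t^2 = 12594, Σt^2·t = 1590, Σt^2 = 210, Σt·t = 210, Σt = 30, Σ1 = 5.
For Aᵀv: Σt^2·v = -14086, Σt·v = -1742, Σv = -221.
AᵀA·[c₂, c₁, c₀]ᵀ = Aᵀv becomes [[12594, 1590, 210]; [1590, 210, 30]; [210, 30, 5]]·[c₂, c₁, c₀]ᵀ = [-14086, -1742, -221]ᵀ.
Inverting the 3×3 Gram matrix, [c₂, c₁, c₀]ᵀ = [-19/12, 71/20, 1]ᵀ.

c₂ = -1.583, c₁ = 3.550, c₀ = 1.000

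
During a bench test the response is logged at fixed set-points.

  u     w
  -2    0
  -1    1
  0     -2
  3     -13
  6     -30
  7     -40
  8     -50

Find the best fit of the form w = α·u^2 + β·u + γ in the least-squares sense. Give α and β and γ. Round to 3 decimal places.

With design matrix M, MᵀM = [[7891, 1089, 163]; [1089, 163, 21]; [163, 21, 7]] and Mᵀw = [-6356, -900, -134]ᵀ.
Solving the 3×3 system (Gaussian elimination) gives α = -1/2, β = -99/50, γ = -39/25.

α = -0.500, β = -1.980, γ = -1.560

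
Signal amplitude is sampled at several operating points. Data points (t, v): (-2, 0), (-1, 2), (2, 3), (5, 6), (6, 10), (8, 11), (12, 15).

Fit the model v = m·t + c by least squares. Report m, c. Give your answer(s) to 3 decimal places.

From the data, Σt·t = 278, Σt = 30, Σ1 = 7.
Moment sums: Σt·v = 362, Σv = 47.
MᵀM·[m, c]ᵀ = Mᵀv becomes [[278, 30]; [30, 7]]·[m, c]ᵀ = [362, 47]ᵀ.
det = 278·7 − 30² = 1046.
m = (362·7 − 30·47)/1046 = 562/523; c = (278·47 − 30·362)/1046 = 1103/523.

m = 1.075, c = 2.109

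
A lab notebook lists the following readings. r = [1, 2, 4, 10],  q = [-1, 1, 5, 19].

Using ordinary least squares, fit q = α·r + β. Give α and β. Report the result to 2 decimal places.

The normal system XᵀX·[α, β]ᵀ = Xᵀq is [[121, 17]; [17, 4]]·[α, β]ᵀ = [211, 24]ᵀ.
Δ = 121·4 − 17² = 195.
α = (211·4 − 17·24)/195 = 436/195; β = (121·24 − 17·211)/195 = -683/195.

α = 2.24, β = -3.50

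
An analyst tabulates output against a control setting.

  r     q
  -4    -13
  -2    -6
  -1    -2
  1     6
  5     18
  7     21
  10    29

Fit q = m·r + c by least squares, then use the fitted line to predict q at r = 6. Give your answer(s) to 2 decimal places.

q̂ = 18.70

Forming AᵀA = [[196, 16]; [16, 7]] and Aᵀq = [599, 53]ᵀ gives AᵀA·[m, c]ᵀ = Aᵀq.
Determinant 196·7 − 16² = 1116.
m = (599·7 − 16·53)/1116 = 1115/372; c = (196·53 − 16·599)/1116 = 67/93.
At r = 6: q̂ = (1115/372)·(6) + (67/93)·(1) = 3479/186.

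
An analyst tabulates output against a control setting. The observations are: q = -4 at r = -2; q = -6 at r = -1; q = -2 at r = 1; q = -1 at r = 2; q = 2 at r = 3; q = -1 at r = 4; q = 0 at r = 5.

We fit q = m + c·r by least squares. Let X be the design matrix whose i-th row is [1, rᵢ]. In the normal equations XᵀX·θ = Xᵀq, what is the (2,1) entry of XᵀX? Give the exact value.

Row 2 ↔ basis r, column 1 ↔ basis 1, so (XᵀX)_{2,1} = Σᵢ r = (-2)·(1) + (-1)·(1) + (1)·(1) + (2)·(1) + (3)·(1) + (4)·(1) + (5)·(1) = 12.

12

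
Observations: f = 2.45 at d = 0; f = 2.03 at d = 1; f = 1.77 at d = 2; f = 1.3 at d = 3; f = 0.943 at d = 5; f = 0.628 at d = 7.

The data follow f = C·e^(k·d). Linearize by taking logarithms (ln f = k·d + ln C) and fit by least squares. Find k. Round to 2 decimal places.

With ln fᵢ as the transformed response and dᵢ as the regressor:
AᵀA = [[88.0000, 18.0000]; [18.0000, 6]], rhs = [-0.9129, 1.9136]ᵀ  (here Σd = 18.0000, Σ(d)² = 88.0000, Σln f = 1.9136, Σd·ln f = -0.9129).
Slope k = (n·Σd·ln f − Σd·Σln f)/(n·Σ(d)² − (Σd)²) = (6·-0.9129 − 18.0000·1.9136)/204.0000 = -0.19569; ln C = (Σln f − k·Σd)/n = 0.90601.

k = -0.20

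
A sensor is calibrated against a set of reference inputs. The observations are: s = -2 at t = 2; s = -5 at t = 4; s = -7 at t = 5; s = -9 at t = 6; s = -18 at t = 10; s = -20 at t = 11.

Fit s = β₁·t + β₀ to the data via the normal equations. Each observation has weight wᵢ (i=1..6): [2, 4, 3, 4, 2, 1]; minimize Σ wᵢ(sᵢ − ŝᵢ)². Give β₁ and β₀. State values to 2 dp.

Entries of XᵀWX: Σwᵢ·t·t = 612, Σwᵢ·t = 90, Σwᵢ·1 = 16.
For XᵀWs: Σwᵢ·t·s = -989, Σwᵢ·s = -137.
So XᵀWX·[β₁, β₀]ᵀ = XᵀWs: [[612, 90]; [90, 16]]·[β₁, β₀]ᵀ = [-989, -137]ᵀ.
det = 612·16 − 90² = 1692.
β₁ = ((-989)·16 − 90·(-137))/1692 = -1747/846; β₀ = (612·(-137) − 90·(-989))/1692 = 287/94.

β₁ = -2.07, β₀ = 3.05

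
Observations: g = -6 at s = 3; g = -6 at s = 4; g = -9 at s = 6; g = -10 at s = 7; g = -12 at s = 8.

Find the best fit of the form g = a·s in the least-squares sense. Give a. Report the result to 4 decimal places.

a = -1.5057

Forming MᵀM = [[174]] and Mᵀg = [-262]ᵀ gives MᵀM·[a]ᵀ = Mᵀg.
a = (-262)/174 = -1.50575.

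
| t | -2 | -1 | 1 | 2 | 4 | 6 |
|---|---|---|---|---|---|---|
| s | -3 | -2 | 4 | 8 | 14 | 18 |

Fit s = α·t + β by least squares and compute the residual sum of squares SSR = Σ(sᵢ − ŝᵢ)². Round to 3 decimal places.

The normal equations are: 62·α + 10·β = 192;  10·α + 6·β = 39.
Determinant 62·6 − 10² = 272.
α = (192·6 − 10·39)/272 = 381/136; β = (62·39 − 10·192)/272 = 249/136.
Residuals: 105/136, -35/34, -43/68, 77/136, 131/136, -87/136; SSR = 505/136.

SSR = 3.713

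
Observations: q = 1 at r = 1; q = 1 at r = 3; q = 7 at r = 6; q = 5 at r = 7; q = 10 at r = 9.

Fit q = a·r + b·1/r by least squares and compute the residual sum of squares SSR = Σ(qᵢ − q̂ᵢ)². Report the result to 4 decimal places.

SSR = 9.5825

With design matrix X, XᵀX = [[176, 5]; [5, 18601/15876]] and Xᵀq = [171, 545/126]ᵀ.
Δ = 176·(18601/15876) − 5² = 719219/3969.
a = (171·(18601/15876) − 5·(545/126))/(719219/3969) = 2837421/2876876; b = (176·(545/126) − 5·171)/(719219/3969) = -372015/719219.
Residuals: 1527515/2876876, -5139367/2876876, 840404/719219, -5264987/2876876, 3397311/2876876; SSR = 27567635/2876876.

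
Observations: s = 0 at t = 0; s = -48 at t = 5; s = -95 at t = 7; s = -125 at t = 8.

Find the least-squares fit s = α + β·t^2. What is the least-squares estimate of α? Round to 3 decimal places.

α = 0.349

Forming XᵀX = [[4, 138]; [138, 7122]] and Xᵀs = [-268, -13855]ᵀ gives XᵀX·[α, β]ᵀ = Xᵀs.
Δ = 4·7122 − 138² = 9444.
α = ((-268)·7122 − 138·(-13855))/9444 = 549/1574; β = (4·(-13855) − 138·(-268))/9444 = -4609/2361.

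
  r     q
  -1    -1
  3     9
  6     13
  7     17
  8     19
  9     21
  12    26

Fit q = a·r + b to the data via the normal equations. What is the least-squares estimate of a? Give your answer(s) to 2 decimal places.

a = 2.09

Forming XᵀX = [[384, 44]; [44, 7]] and Xᵀq = [878, 104]ᵀ gives XᵀX·[a, b]ᵀ = Xᵀq.
Determinant 384·7 − 44² = 752.
a = (878·7 − 44·104)/752 = 785/376; b = (384·104 − 44·878)/752 = 163/94.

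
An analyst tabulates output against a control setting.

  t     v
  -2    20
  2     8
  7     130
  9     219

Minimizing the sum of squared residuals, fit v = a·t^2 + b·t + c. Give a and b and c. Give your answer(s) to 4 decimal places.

a = 2.9969, b = -2.8295, c = 2.1752

Normal-equation sums: Σt^2·t^2 = 8994, Σt^2·t = 1072, Σt^2 = 138, Σt·t = 138, Σt = 16, Σ1 = 4.
And Σt^2·v = 24221, Σt·v = 2857, Σv = 377.
AᵀA·[a, b, c]ᵀ = Aᵀv becomes [[8994, 1072, 138]; [1072, 138, 16]; [138, 16, 4]]·[a, b, c]ᵀ = [24221, 2857, 377]ᵀ.
Inverting the 3×3 Gram matrix, [a, b, c]ᵀ = [128393/42842, -121223/42842, 46596/21421]ᵀ.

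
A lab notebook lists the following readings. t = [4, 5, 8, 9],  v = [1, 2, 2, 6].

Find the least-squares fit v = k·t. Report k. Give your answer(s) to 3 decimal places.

The normal equations are: 186·k = 84.
(Σt·t = 186, Σt·v = 84.)
k = 84/186 = 0.451613.

k = 0.452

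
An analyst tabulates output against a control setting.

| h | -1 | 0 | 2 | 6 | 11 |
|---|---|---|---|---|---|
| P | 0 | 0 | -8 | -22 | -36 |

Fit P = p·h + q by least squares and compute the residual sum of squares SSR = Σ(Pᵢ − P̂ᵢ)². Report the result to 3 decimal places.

SSR = 6.947

Forming MᵀM = [[162, 18]; [18, 5]] and MᵀP = [-544, -66]ᵀ gives MᵀM·[p, q]ᵀ = MᵀP.
det = 162·5 − 18² = 486.
p = ((-544)·5 − 18·(-66))/486 = -766/243; q = (162·(-66) − 18·(-544))/486 = -50/27.
Residuals: -316/243, 50/27, 38/243, -100/81, 128/243; SSR = 1688/243.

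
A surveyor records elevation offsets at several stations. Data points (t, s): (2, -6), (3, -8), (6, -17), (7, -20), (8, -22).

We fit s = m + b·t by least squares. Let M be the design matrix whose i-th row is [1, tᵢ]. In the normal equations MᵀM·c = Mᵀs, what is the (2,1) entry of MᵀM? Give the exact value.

26

Row 2 ↔ basis t, column 1 ↔ basis 1, so (MᵀM)_{2,1} = Σᵢ t = (2)·(1) + (3)·(1) + (6)·(1) + (7)·(1) + (8)·(1) = 26.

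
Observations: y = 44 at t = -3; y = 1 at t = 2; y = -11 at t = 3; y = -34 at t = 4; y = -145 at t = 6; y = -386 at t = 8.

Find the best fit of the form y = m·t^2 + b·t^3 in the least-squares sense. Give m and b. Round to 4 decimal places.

With design matrix A, AᵀA = [[5826, 41600]; [41600, 314418]] and Aᵀy = [-30167, -232605]ᵀ.
Δ = 5826·314418 − 41600² = 101239268.
m = ((-30167)·314418 − 41600·(-232605))/101239268 = 7358469/3893818; b = (5826·(-232605) − 41600·(-30167))/101239268 = -50104765/50619634.

m = 1.8898, b = -0.9898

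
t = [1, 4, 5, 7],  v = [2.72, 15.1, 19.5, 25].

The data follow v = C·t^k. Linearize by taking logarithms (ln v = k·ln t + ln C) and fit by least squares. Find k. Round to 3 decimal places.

k = 1.172

Taking logs, ln v = k·ln t + ln C, so regress ln v on ln t.
AᵀA = [[8.2987, 4.9416]; [4.9416, 4]], rhs = [14.8077, 9.9046]ᵀ  (here Σln t = 4.9416, Σ(ln t)² = 8.2987, Σln v = 9.9046, Σln t·ln v = 14.8077).
Δ = 8.2987·4 − (4.9416)² = 8.7748; k = (14.8077·4 − 4.9416·9.9046)/8.7748 = 1.17219, ln C = (8.2987·9.9046 − 4.9416·14.8077)/8.7748 = 1.02802.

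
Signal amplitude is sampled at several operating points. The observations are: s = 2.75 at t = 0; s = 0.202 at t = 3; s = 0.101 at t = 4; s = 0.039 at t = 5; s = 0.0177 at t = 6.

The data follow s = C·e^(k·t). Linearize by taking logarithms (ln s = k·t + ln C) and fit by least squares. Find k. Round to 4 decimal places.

k = -0.8407

With ln sᵢ as the transformed response and tᵢ as the regressor:
Σt = 18.0000, Σ(t)² = 86.0000, Σln s = -10.1589, Σt·ln s = -54.3951.
Equations: 86.0000·k + 18.0000·ln C = -54.3951;  18.0000·k + 5·ln C = -10.1589.
Slope k = (n·Σt·ln s − Σt·Σln s)/(n·Σ(t)² − (Σt)²) = (5·-54.3951 − 18.0000·-10.1589)/106.0000 = -0.84071; ln C = (Σln s − k·Σt)/n = 0.99478.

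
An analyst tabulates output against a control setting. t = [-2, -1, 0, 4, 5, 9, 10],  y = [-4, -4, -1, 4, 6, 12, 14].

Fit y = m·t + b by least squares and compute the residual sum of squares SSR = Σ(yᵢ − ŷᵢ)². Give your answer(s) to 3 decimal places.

Normal-equation sums: Σt·t = 227, Σt = 25, Σ1 = 7.
Moment sums: Σt·y = 306, Σy = 27.
AᵀA·[m, b]ᵀ = Aᵀy becomes [[227, 25]; [25, 7]]·[m, b]ᵀ = [306, 27]ᵀ.
Δ = 227·7 − 25² = 964.
m = (306·7 − 25·27)/964 = 1467/964; b = (227·27 − 25·306)/964 = -1521/964.
Residuals: 599/964, -217/241, 557/964, -491/964, -15/482, -57/482, 347/964; SSR = 1865/964.

SSR = 1.935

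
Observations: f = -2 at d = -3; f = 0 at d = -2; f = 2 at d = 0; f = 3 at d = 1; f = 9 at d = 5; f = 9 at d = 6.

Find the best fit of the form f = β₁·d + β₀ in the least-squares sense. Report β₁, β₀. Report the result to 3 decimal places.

Setting ∂/∂β₁ … = 0 gives: 75·β₁ + 7·β₀ = 108;  7·β₁ + 6·β₀ = 21.
(Σd·d = 75, Σd = 7, Σ1 = 6, Σd·f = 108, Σf = 21.)
Δ = 75·6 − 7² = 401.
β₁ = (108·6 − 7·21)/401 = 501/401; β₀ = (75·21 − 7·108)/401 = 819/401.

β₁ = 1.249, β₀ = 2.042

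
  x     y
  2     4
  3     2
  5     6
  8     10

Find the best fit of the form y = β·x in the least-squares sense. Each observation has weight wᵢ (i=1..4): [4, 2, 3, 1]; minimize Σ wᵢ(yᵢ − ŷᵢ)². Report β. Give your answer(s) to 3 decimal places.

β = 1.237

Sums needed: Σwᵢ·x·x = 173.
And Σwᵢ·x·y = 214.
Normal equations: [[173]]·[β]ᵀ = [214]ᵀ.
Hence β = 214 / 173 ≈ 1.23699.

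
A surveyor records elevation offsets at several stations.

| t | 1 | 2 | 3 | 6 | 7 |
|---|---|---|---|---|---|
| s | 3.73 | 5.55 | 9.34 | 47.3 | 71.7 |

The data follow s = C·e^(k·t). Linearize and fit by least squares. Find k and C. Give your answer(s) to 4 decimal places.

Taking logs, ln s = k·t + ln C, so regress ln s on t.
Σt = 19.0000, Σ(t)² = 99.0000, Σln s = 13.3935, Σt·ln s = 64.4934.
Equations: 99.0000·k + 19.0000·ln C = 64.4934;  19.0000·k + 5·ln C = 13.3935.
Solving (det = 134.0000): k = 0.50739, ln C = 0.75062, so C = exp(0.75062) = 2.11831.

k = 0.5074, C = 2.1183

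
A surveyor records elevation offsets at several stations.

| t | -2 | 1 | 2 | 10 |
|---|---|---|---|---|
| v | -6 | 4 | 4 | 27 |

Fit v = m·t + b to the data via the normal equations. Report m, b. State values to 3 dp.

m = 2.721, b = -0.232

AᵀA·[m, b]ᵀ = Aᵀv reads: 109·m + 11·b = 294;  11·m + 4·b = 29.
Determinant 109·4 − 11² = 315.
m = (294·4 − 11·29)/315 = 857/315; b = (109·29 − 11·294)/315 = -73/315.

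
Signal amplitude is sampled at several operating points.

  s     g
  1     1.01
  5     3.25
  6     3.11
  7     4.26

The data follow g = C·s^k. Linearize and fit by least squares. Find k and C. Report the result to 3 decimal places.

k = 0.700, C = 1.008

Let Y = ln g. Fitting Y = k·ln s + ln C by least squares:
XᵀX = [[9.5873, 5.3471]; [5.3471, 4]], rhs = [6.7501, 3.7725]ᵀ  (here Σln s = 5.3471, Σ(ln s)² = 9.5873, Σln g = 3.7725, Σln s·ln g = 6.7501).
Slope k = (n·Σln s·ln g − Σln s·Σln g)/(n·Σ(ln s)² − (Σln s)²) = (4·6.7501 − 5.3471·3.7725)/9.7575 = 0.69981; ln C = (Σln g − k·Σln s)/n = 0.00763, so C = exp(0.00763) = 1.00766.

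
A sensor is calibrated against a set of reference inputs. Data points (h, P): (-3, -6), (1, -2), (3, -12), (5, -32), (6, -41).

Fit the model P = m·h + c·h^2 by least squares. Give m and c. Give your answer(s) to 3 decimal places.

Normal-equation sums: Σh·h = 80, Σh·h^2 = 342, Σh^2·h^2 = 2084.
Right-hand side: Σh·P = -426, Σh^2·P = -2440.
So XᵀX·[m, c]ᵀ = XᵀP: [[80, 342]; [342, 2084]]·[m, c]ᵀ = [-426, -2440]ᵀ.
det = 80·2084 − 342² = 49756.
m = ((-426)·2084 − 342·(-2440))/49756 = -13326/12439; c = (80·(-2440) − 342·(-426))/49756 = -12377/12439.

m = -1.071, c = -0.995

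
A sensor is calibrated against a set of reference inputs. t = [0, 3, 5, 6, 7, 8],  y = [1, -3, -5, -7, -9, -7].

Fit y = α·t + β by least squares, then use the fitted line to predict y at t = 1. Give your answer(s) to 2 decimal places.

Setting ∂/∂α … = 0 gives: 183·α + 29·β = -195;  29·α + 6·β = -30.
(Σt·t = 183, Σt = 29, Σ1 = 6, Σt·y = -195, Σy = -30.)
Eliminating β: 6·(row 1) − 29·(row 2) gives 257·α = 6·(-195) − 29·(-30) = -300, so α = -300/257.
Then β = ((-30) − 29·(-300/257))/6 = 165/257.
At t = 1: ŷ = (-300/257)·(1) + (165/257)·(1) = -135/257.

ŷ = -0.53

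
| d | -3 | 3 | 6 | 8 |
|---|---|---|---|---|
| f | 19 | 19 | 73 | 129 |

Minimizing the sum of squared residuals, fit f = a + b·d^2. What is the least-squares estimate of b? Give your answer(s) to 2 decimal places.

b = 2.00

Compute the Gram sums: Σ1 = 4, Σd^2 = 118, Σd^2·d^2 = 5554.
Moment sums: Σf = 240, Σd^2·f = 11226.
So XᵀX·[a, b]ᵀ = Xᵀf: [[4, 118]; [118, 5554]]·[a, b]ᵀ = [240, 11226]ᵀ.
det = 4·5554 − 118² = 8292.
a = (240·5554 − 118·11226)/8292 = 1; b = (4·11226 − 118·240)/8292 = 2.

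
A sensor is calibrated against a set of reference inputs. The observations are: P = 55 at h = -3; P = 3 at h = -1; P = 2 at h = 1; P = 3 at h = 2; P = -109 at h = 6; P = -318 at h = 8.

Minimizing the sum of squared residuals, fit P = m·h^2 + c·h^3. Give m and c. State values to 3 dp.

Sums needed: Σh^2·h^2 = 5491, Σh^2·h^3 = 40333, Σh^3·h^3 = 309595.
And Σh^2·P = -23764, Σh^3·P = -187822.
AᵀA·[m, c]ᵀ = AᵀP becomes [[5491, 40333]; [40333, 309595]]·[m, c]ᵀ = [-23764, -187822]ᵀ.
Eliminating c: 309595·(row 1) − 40333·(row 2) gives 73235256·m = 309595·(-23764) − 40333·(-187822) = 218209146, so m = 36368191/12205876.
Then c = ((-187822) − 40333·(36368191/12205876))/309595 = -12142865/12205876.

m = 2.980, c = -0.995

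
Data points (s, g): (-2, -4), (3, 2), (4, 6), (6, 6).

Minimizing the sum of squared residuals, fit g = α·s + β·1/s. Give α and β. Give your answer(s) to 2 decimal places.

Entries of XᵀX: Σs·s = 65, Σs·1/s = 4, Σ1/s·1/s = 65/144.
For Xᵀg: Σs·g = 74, Σ1/s·g = 31/6.
So XᵀX·[α, β]ᵀ = Xᵀg: [[65, 4]; [4, 65/144]]·[α, β]ᵀ = [74, 31/6]ᵀ.
det = 65·(65/144) − 4² = 1921/144.
α = (74·(65/144) − 4·(31/6))/(1921/144) = 1834/1921; β = (65·(31/6) − 4·74)/(1921/144) = 5736/1921.

α = 0.95, β = 2.99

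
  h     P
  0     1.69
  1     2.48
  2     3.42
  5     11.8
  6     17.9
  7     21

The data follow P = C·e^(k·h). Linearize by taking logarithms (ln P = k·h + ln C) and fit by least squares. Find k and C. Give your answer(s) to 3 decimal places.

k = 0.376, C = 1.692

Let Y = ln P. Fitting Y = k·h + ln C by least squares:
Over the data: Σh = 21.0000, Σ(h)² = 115.0000, Σln P = 11.0601, Σh·ln P = 54.3285.
Normal system: [[115.0000, 21.0000]; [21.0000, 6]]·[k, ln C]ᵀ = [54.3285, 11.0601]ᵀ.
Slope k = (n·Σh·ln P − Σh·Σln P)/(n·Σ(h)² − (Σh)²) = (6·54.3285 − 21.0000·11.0601)/249.0000 = 0.37635; ln C = (Σln P − k·Σh)/n = 0.52613, so C = exp(0.52613) = 1.69238.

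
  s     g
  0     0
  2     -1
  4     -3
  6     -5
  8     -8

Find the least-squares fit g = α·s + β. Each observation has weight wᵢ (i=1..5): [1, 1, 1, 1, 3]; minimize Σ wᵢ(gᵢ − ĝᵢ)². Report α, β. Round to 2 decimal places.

α = -1.05, β = 0.71

Entries of XᵀWX: Σwᵢ·s·s = 248, Σwᵢ·s = 36, Σwᵢ·1 = 7.
For XᵀWg: Σwᵢ·s·g = -236, Σwᵢ·g = -33.
XᵀWX·[α, β]ᵀ = XᵀWg becomes [[248, 36]; [36, 7]]·[α, β]ᵀ = [-236, -33]ᵀ.
Determinant 248·7 − 36² = 440.
α = ((-236)·7 − 36·(-33))/440 = -58/55; β = (248·(-33) − 36·(-236))/440 = 39/55.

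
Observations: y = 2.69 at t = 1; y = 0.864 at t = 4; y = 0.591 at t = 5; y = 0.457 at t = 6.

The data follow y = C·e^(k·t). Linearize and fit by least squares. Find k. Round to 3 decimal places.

Taking logs, ln y = k·t + ln C, so regress ln y on t.
Over the data: Σt = 16.0000, Σ(t)² = 78.0000, Σln y = -0.4657, Σt·ln y = -6.9233.
Normal system: [[78.0000, 16.0000]; [16.0000, 4]]·[k, ln C]ᵀ = [-6.9233, -0.4657]ᵀ.
Solving (det = 56.0000): k = -0.36148, ln C = 1.32950.

k = -0.361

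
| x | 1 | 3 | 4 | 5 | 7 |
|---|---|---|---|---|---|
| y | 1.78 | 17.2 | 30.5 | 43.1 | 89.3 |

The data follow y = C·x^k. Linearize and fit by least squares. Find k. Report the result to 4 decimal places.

With ln yᵢ as the transformed response and ln xᵢ as the regressor:
AᵀA = [[9.5056, 6.0403]; [6.0403, 5]], rhs = [22.6616, 15.0948]ᵀ  (here Σln x = 6.0403, Σ(ln x)² = 9.5056, Σln y = 15.0948, Σln x·ln y = 22.6616).
Δ = 9.5056·5 − (6.0403)² = 11.0434; k = (22.6616·5 − 6.0403·15.0948)/11.0434 = 2.00407, ln C = (9.5056·15.0948 − 6.0403·22.6616)/11.0434 = 0.59793.

k = 2.0041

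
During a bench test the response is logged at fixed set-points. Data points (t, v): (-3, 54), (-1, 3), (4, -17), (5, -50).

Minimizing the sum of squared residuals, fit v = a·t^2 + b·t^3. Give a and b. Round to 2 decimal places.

a = 2.98, b = -1.00

Normal-equation sums: Σt^2·t^2 = 963, Σt^2·t^3 = 3905, Σt^3·t^3 = 20451.
Moment sums: Σt^2·v = -1033, Σt^3·v = -8799.
Determinant 963·20451 − 3905² = 4445288.
a = ((-1033)·20451 − 3905·(-8799))/4445288 = 3308553/1111322; b = (963·(-8799) − 3905·(-1033))/4445288 = -1109893/1111322.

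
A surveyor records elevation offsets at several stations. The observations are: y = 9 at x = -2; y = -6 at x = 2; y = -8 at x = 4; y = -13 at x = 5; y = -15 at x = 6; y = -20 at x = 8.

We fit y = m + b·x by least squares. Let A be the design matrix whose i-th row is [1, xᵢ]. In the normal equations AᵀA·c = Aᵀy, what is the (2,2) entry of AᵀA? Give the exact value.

Row 2 ↔ basis x, column 2 ↔ basis x, so (AᵀA)_{2,2} = Σᵢ (x)·(x) = (-2)·(-2) + (2)·(2) + (4)·(4) + (5)·(5) + (6)·(6) + (8)·(8) = 149.

149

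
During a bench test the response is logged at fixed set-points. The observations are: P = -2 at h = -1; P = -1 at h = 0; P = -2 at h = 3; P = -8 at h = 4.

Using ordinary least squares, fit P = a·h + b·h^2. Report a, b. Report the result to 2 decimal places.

a = 1.67, b = -0.88

Normal-equation sums: Σh·h = 26, Σh·h^2 = 90, Σh^2·h^2 = 338.
And Σh·P = -36, Σh^2·P = -148.
So MᵀM·[a, b]ᵀ = MᵀP: [[26, 90]; [90, 338]]·[a, b]ᵀ = [-36, -148]ᵀ.
det = 26·338 − 90² = 688.
a = ((-36)·338 − 90·(-148))/688 = 72/43; b = (26·(-148) − 90·(-36))/688 = -38/43.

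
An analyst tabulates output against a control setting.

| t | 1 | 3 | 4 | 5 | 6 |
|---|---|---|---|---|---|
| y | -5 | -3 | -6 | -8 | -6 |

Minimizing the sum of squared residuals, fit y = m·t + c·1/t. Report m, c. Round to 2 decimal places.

m = -1.10, c = -3.72

Compute the Gram sums: Σt·t = 87, Σt·1/t = 5, Σ1/t·1/t = 4469/3600.
For Aᵀy: Σt·y = -114, Σ1/t·y = -101/10.
So AᵀA·[m, c]ᵀ = Aᵀy: [[87, 5]; [5, 4469/3600]]·[m, c]ᵀ = [-114, -101/10]ᵀ.
det = 87·(4469/3600) − 5² = 99601/1200.
m = ((-114)·(4469/3600) − 5·(-101/10))/(99601/1200) = -109222/99601; c = (87·(-101/10) − 5·(-114))/(99601/1200) = -370440/99601.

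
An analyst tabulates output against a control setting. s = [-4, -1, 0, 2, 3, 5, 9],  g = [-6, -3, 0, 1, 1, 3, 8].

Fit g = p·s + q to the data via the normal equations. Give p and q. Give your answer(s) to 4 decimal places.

p = 1.0278, q = -1.4841

Entries of MᵀM: Σs·s = 136, Σs = 14, Σ1 = 7.
And Σs·g = 119, Σg = 4.
So MᵀM·[p, q]ᵀ = Mᵀg: [[136, 14]; [14, 7]]·[p, q]ᵀ = [119, 4]ᵀ.
det = 136·7 − 14² = 756.
p = (119·7 − 14·4)/756 = 37/36; q = (136·4 − 14·119)/756 = -187/126.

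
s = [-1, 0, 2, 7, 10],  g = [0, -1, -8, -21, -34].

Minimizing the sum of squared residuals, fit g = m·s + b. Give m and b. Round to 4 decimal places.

m = -3.0561, b = -1.7982

Entries of AᵀA: Σs·s = 154, Σs = 18, Σ1 = 5.
Moment sums: Σs·g = -503, Σg = -64.
AᵀA·[m, b]ᵀ = Aᵀg becomes [[154, 18]; [18, 5]]·[m, b]ᵀ = [-503, -64]ᵀ.
det = 154·5 − 18² = 446.
m = ((-503)·5 − 18·(-64))/446 = -1363/446; b = (154·(-64) − 18·(-503))/446 = -401/223.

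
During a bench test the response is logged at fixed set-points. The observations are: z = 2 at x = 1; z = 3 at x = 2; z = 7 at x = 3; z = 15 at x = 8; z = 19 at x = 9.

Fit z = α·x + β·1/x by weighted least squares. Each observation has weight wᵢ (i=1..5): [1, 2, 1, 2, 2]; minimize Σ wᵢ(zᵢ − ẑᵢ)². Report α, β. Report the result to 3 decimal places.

Compute the Gram sums: Σwᵢ·x·x = 308, Σwᵢ·x·1/x = 8, Σwᵢ·1/x·1/x = 4321/2592.
Moment sums: Σwᵢ·x·z = 617, Σwᵢ·1/x·z = 551/36.
AᵀWA·[α, β]ᵀ = AᵀWz becomes [[308, 8]; [8, 4321/2592]]·[α, β]ᵀ = [617, 551/36]ᵀ.
Eliminating β: (4321/2592)·(row 1) − 8·(row 2) gives (291245/648)·α = (4321/2592)·617 − 8·(551/36) = 2348681/2592, so α = 2348681/1164980.
Then β = ((551/36) − 8·(2348681/1164980))/(4321/2592) = -143784/291245.

α = 2.016, β = -0.494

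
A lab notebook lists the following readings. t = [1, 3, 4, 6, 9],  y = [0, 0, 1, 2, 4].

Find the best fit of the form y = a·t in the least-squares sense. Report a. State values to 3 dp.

Forming MᵀM = [[143]] and Mᵀy = [52]ᵀ gives MᵀM·[a]ᵀ = Mᵀy.
a = 52/143 = 0.363636.

a = 0.364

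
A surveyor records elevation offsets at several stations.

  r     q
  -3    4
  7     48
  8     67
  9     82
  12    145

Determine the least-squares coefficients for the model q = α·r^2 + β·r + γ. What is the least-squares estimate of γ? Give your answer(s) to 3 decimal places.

γ = -2.665

Sums needed: Σr^2·r^2 = 33875, Σr^2·r = 3285, Σr^2 = 347, Σr·r = 347, Σr = 33, Σ1 = 5.
For Mᵀq: Σr^2·q = 34198, Σr·q = 3338, Σq = 346.
Normal equations: [[33875, 3285, 347]; [3285, 347, 33]; [347, 33, 5]]·[α, β, γ]ᵀ = [34198, 3338, 346]ᵀ.
Solving the 3×3 system (Gaussian elimination) gives α = 27819/28714, β = 20137/28714, γ = -38267/14357.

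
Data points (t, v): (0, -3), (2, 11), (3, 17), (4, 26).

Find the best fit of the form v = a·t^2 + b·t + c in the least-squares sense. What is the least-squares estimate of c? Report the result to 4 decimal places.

c = -2.9000

Compute the Gram sums: Σt^2·t^2 = 353, Σt^2·t = 99, Σt^2 = 29, Σt·t = 29, Σt = 9, Σ1 = 4.
And Σt^2·v = 613, Σt·v = 177, Σv = 51.
Normal equations: [[353, 99, 29]; [99, 29, 9]; [29, 9, 4]]·[a, b, c]ᵀ = [613, 177, 51]ᵀ.
Row-reducing yields a = 1/4, b = 123/20, c = -29/10.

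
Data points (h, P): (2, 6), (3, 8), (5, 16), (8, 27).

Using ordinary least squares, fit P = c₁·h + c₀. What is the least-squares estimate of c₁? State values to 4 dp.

From the data, Σh·h = 102, Σh = 18, Σ1 = 4.
And Σh·P = 332, ΣP = 57.
Eliminating c₀: 4·(row 1) − 18·(row 2) gives 84·c₁ = 4·332 − 18·57 = 302, so c₁ = 151/42.
Then c₀ = (57 − 18·(151/42))/4 = -27/14.

c₁ = 3.5952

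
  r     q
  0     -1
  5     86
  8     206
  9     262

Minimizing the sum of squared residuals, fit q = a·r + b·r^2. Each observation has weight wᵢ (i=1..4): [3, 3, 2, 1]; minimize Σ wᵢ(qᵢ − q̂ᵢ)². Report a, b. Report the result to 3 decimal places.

a = 2.411, b = 2.941

Setting ∂/∂a … = 0 gives: 284·a + 2128·b = 6944;  2128·a + 16628·b = 54040.
(Σwᵢ·r·r = 284, Σwᵢ·r·r^2 = 2128, Σwᵢ·r^2·r^2 = 16628, Σwᵢ·r·q = 6944, Σwᵢ·r^2·q = 54040.)
det = 284·16628 − 2128² = 193968.
a = (6944·16628 − 2128·54040)/193968 = 3248/1347; b = (284·54040 − 2128·6944)/193968 = 3962/1347.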